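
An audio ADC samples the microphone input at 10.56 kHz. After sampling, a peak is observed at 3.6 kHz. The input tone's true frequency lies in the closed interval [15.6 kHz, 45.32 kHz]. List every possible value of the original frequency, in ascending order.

Frequencies that alias to 3.6 kHz are k·fs ± 3.6 kHz for integer k ≥ 0.
k=0: 3.6 kHz.
k=1: 6.96 kHz, 14.16 kHz.
k=2: 17.52 kHz, 24.72 kHz.
k=3: 28.08 kHz, 35.28 kHz.
k=4: 38.64 kHz, 45.84 kHz.
k=5: 49.2 kHz, 56.4 kHz.
Within [15.6 kHz, 45.32 kHz]: 17.52 kHz, 24.72 kHz, 28.08 kHz, 35.28 kHz, 38.64 kHz.

17.52 kHz, 24.72 kHz, 28.08 kHz, 35.28 kHz, 38.64 kHz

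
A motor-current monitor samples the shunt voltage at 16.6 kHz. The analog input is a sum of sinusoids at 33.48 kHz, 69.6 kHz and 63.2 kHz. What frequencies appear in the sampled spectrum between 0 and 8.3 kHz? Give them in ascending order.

fs/2 = 8.3 kHz.
33.48 kHz mod fs = 0.28 kHz.
0.28 kHz ≤ fs/2 = 8.3 kHz, appears at 0.28 kHz.
69.6 kHz mod fs = 3.2 kHz.
3.2 kHz ≤ fs/2 = 8.3 kHz, appears at 3.2 kHz.
63.2 kHz mod fs = 13.4 kHz.
13.4 kHz > fs/2 = 8.3 kHz, folds to fs − 13.4 kHz = 3.2 kHz.
Distinct values: {0.28 kHz, 3.2 kHz}.

0.28 kHz, 3.2 kHz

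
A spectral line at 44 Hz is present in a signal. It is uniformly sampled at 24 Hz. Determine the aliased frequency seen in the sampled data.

44 Hz mod fs = 20 Hz.
20 Hz > fs/2 = 12 Hz, folds to fs − 20 Hz = 4 Hz.

4 Hz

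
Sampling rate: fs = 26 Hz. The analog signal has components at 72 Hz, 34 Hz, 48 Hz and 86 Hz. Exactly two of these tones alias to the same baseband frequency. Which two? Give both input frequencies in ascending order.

34 Hz, 86 Hz

fs/2 = 13 Hz.
72 Hz mod fs = 20 Hz.
20 Hz > fs/2 = 13 Hz, folds to fs − 20 Hz = 6 Hz.
34 Hz mod fs = 8 Hz.
8 Hz ≤ fs/2 = 13 Hz, appears at 8 Hz.
48 Hz mod fs = 22 Hz.
22 Hz > fs/2 = 13 Hz, folds to fs − 22 Hz = 4 Hz.
86 Hz mod fs = 8 Hz.
8 Hz ≤ fs/2 = 13 Hz, appears at 8 Hz.
34 Hz and 86 Hz both map to 8 Hz.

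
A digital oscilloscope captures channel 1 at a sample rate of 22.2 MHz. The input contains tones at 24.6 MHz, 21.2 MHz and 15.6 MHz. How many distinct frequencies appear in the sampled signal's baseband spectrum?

3

fs/2 = 11.1 MHz.
24.6 MHz mod fs = 2.4 MHz.
2.4 MHz ≤ fs/2 = 11.1 MHz, appears at 2.4 MHz.
21.2 MHz > fs/2 = 11.1 MHz, folds to fs − 21.2 MHz = 1 MHz.
15.6 MHz > fs/2 = 11.1 MHz, folds to fs − 15.6 MHz = 6.6 MHz.
Distinct values: {1 MHz, 2.4 MHz, 6.6 MHz} → 3.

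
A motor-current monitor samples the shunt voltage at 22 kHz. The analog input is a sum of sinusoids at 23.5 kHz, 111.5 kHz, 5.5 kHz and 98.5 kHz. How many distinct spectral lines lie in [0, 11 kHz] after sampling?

fs/2 = 11 kHz.
23.5 kHz mod fs = 1.5 kHz.
1.5 kHz ≤ fs/2 = 11 kHz, appears at 1.5 kHz.
111.5 kHz mod fs = 1.5 kHz.
1.5 kHz ≤ fs/2 = 11 kHz, appears at 1.5 kHz.
5.5 kHz ≤ fs/2 = 11 kHz, passes unchanged.
98.5 kHz mod fs = 10.5 kHz.
10.5 kHz ≤ fs/2 = 11 kHz, appears at 10.5 kHz.
Distinct values: {1.5 kHz, 5.5 kHz, 10.5 kHz} → 3.

3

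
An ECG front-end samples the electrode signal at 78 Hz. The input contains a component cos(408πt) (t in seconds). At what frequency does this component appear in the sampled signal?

ω = 408π rad/s → f = ω/(2π) = 204 Hz.
204 Hz mod fs = 48 Hz.
48 Hz > fs/2 = 39 Hz, folds to fs − 48 Hz = 30 Hz.

30 Hz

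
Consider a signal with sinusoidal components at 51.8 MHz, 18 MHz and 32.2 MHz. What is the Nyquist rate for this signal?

Highest-frequency component: 51.8 MHz.
Nyquist rate = 2 × 51.8 MHz = 103.6 MHz.

103.6 MHz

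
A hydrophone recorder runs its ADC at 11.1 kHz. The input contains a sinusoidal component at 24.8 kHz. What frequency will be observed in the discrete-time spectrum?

24.8 kHz mod fs = 2.6 kHz.
2.6 kHz ≤ fs/2 = 5.55 kHz, appears at 2.6 kHz.

2.6 kHz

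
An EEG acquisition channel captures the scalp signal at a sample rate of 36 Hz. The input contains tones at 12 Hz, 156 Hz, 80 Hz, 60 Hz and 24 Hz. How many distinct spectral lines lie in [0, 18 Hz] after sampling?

fs/2 = 18 Hz.
12 Hz ≤ fs/2 = 18 Hz, passes unchanged.
156 Hz mod fs = 12 Hz.
12 Hz ≤ fs/2 = 18 Hz, appears at 12 Hz.
80 Hz mod fs = 8 Hz.
8 Hz ≤ fs/2 = 18 Hz, appears at 8 Hz.
60 Hz mod fs = 24 Hz.
24 Hz > fs/2 = 18 Hz, folds to fs − 24 Hz = 12 Hz.
24 Hz > fs/2 = 18 Hz, folds to fs − 24 Hz = 12 Hz.
Distinct values: {8 Hz, 12 Hz} → 2.

2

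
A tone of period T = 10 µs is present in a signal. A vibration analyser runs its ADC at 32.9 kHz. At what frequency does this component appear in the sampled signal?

1.3 kHz

T = 10 µs → f = 1/T = 100 kHz.
100 kHz mod fs = 1.3 kHz.
1.3 kHz ≤ fs/2 = 16.45 kHz, appears at 1.3 kHz.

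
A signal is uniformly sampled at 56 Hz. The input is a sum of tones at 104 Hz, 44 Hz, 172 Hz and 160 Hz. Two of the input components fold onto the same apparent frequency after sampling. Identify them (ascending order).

104 Hz, 160 Hz

fs/2 = 28 Hz.
104 Hz mod fs = 48 Hz.
48 Hz > fs/2 = 28 Hz, folds to fs − 48 Hz = 8 Hz.
44 Hz > fs/2 = 28 Hz, folds to fs − 44 Hz = 12 Hz.
172 Hz mod fs = 4 Hz.
4 Hz ≤ fs/2 = 28 Hz, appears at 4 Hz.
160 Hz mod fs = 48 Hz.
48 Hz > fs/2 = 28 Hz, folds to fs − 48 Hz = 8 Hz.
104 Hz and 160 Hz both map to 8 Hz.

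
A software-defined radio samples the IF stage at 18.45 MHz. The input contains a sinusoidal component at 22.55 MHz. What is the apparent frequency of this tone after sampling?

22.55 MHz mod fs = 4.1 MHz.
4.1 MHz ≤ fs/2 = 9.225 MHz, appears at 4.1 MHz.

4.1 MHz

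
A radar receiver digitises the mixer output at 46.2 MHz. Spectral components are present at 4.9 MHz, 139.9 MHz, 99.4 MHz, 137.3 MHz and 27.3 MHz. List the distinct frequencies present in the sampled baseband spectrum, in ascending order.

fs/2 = 23.1 MHz.
4.9 MHz ≤ fs/2 = 23.1 MHz, passes unchanged.
139.9 MHz mod fs = 1.3 MHz.
1.3 MHz ≤ fs/2 = 23.1 MHz, appears at 1.3 MHz.
99.4 MHz mod fs = 7 MHz.
7 MHz ≤ fs/2 = 23.1 MHz, appears at 7 MHz.
137.3 MHz mod fs = 44.9 MHz.
44.9 MHz > fs/2 = 23.1 MHz, folds to fs − 44.9 MHz = 1.3 MHz.
27.3 MHz > fs/2 = 23.1 MHz, folds to fs − 27.3 MHz = 18.9 MHz.
Distinct values: {1.3 MHz, 4.9 MHz, 7 MHz, 18.9 MHz}.

1.3 MHz, 4.9 MHz, 7 MHz, 18.9 MHz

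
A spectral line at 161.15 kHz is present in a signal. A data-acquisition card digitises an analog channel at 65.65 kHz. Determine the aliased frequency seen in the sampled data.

161.15 kHz mod fs = 29.85 kHz.
29.85 kHz ≤ fs/2 = 32.825 kHz, appears at 29.85 kHz.

29.85 kHz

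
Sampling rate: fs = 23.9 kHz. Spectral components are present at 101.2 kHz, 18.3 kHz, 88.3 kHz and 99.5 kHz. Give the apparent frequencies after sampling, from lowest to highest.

fs/2 = 11.95 kHz.
101.2 kHz mod fs = 5.6 kHz.
5.6 kHz ≤ fs/2 = 11.95 kHz, appears at 5.6 kHz.
18.3 kHz > fs/2 = 11.95 kHz, folds to fs − 18.3 kHz = 5.6 kHz.
88.3 kHz mod fs = 16.6 kHz.
16.6 kHz > fs/2 = 11.95 kHz, folds to fs − 16.6 kHz = 7.3 kHz.
99.5 kHz mod fs = 3.9 kHz.
3.9 kHz ≤ fs/2 = 11.95 kHz, appears at 3.9 kHz.
Distinct values: {3.9 kHz, 5.6 kHz, 7.3 kHz}.

3.9 kHz, 5.6 kHz, 7.3 kHz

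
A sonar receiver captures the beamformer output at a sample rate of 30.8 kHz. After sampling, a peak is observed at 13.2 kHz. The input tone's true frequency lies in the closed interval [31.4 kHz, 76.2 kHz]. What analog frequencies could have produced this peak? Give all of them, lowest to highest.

Frequencies that alias to 13.2 kHz are k·fs ± 13.2 kHz for integer k ≥ 0.
k=0: 13.2 kHz.
k=1: 17.6 kHz, 44 kHz.
k=2: 48.4 kHz, 74.8 kHz.
k=3: 79.2 kHz, 105.6 kHz.
Within [31.4 kHz, 76.2 kHz]: 44 kHz, 48.4 kHz, 74.8 kHz.

44 kHz, 48.4 kHz, 74.8 kHz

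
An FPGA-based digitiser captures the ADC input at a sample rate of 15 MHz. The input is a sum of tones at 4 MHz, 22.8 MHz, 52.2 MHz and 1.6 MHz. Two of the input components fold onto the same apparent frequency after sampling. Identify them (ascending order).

fs/2 = 7.5 MHz.
4 MHz ≤ fs/2 = 7.5 MHz, passes unchanged.
22.8 MHz mod fs = 7.8 MHz.
7.8 MHz > fs/2 = 7.5 MHz, folds to fs − 7.8 MHz = 7.2 MHz.
52.2 MHz mod fs = 7.2 MHz.
7.2 MHz ≤ fs/2 = 7.5 MHz, appears at 7.2 MHz.
1.6 MHz ≤ fs/2 = 7.5 MHz, passes unchanged.
22.8 MHz and 52.2 MHz both map to 7.2 MHz.

22.8 MHz, 52.2 MHz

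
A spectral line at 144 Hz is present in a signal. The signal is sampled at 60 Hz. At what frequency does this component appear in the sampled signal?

24 Hz

144 Hz mod fs = 24 Hz.
24 Hz ≤ fs/2 = 30 Hz, appears at 24 Hz.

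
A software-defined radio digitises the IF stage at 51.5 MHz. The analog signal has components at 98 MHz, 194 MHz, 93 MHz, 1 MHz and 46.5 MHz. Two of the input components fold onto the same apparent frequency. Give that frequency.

fs/2 = 25.75 MHz.
98 MHz mod fs = 46.5 MHz.
46.5 MHz > fs/2 = 25.75 MHz, folds to fs − 46.5 MHz = 5 MHz.
194 MHz mod fs = 39.5 MHz.
39.5 MHz > fs/2 = 25.75 MHz, folds to fs − 39.5 MHz = 12 MHz.
93 MHz mod fs = 41.5 MHz.
41.5 MHz > fs/2 = 25.75 MHz, folds to fs − 41.5 MHz = 10 MHz.
1 MHz ≤ fs/2 = 25.75 MHz, passes unchanged.
46.5 MHz > fs/2 = 25.75 MHz, folds to fs − 46.5 MHz = 5 MHz.
46.5 MHz and 98 MHz both map to 5 MHz.

5 MHz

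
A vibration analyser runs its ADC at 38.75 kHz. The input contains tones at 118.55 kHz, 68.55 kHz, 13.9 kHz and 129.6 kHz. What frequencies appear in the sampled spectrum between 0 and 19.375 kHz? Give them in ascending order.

fs/2 = 19.375 kHz.
118.55 kHz mod fs = 2.3 kHz.
2.3 kHz ≤ fs/2 = 19.375 kHz, appears at 2.3 kHz.
68.55 kHz mod fs = 29.8 kHz.
29.8 kHz > fs/2 = 19.375 kHz, folds to fs − 29.8 kHz = 8.95 kHz.
13.9 kHz ≤ fs/2 = 19.375 kHz, passes unchanged.
129.6 kHz mod fs = 13.35 kHz.
13.35 kHz ≤ fs/2 = 19.375 kHz, appears at 13.35 kHz.
Distinct values: {2.3 kHz, 8.95 kHz, 13.35 kHz, 13.9 kHz}.

2.3 kHz, 8.95 kHz, 13.35 kHz, 13.9 kHz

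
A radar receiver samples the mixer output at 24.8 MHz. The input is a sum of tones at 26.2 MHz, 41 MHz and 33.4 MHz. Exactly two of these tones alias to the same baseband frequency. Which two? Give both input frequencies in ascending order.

fs/2 = 12.4 MHz.
26.2 MHz mod fs = 1.4 MHz.
1.4 MHz ≤ fs/2 = 12.4 MHz, appears at 1.4 MHz.
41 MHz mod fs = 16.2 MHz.
16.2 MHz > fs/2 = 12.4 MHz, folds to fs − 16.2 MHz = 8.6 MHz.
33.4 MHz mod fs = 8.6 MHz.
8.6 MHz ≤ fs/2 = 12.4 MHz, appears at 8.6 MHz.
33.4 MHz and 41 MHz both map to 8.6 MHz.

33.4 MHz, 41 MHz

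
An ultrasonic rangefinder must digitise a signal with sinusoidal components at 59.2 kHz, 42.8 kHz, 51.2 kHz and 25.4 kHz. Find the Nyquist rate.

Highest-frequency component: 59.2 kHz.
Nyquist rate = 2 × 59.2 kHz = 118.4 kHz.

118.4 kHz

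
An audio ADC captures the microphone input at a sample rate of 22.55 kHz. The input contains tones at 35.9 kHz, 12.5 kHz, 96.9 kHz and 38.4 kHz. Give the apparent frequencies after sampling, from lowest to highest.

6.7 kHz, 9.2 kHz, 10.05 kHz

fs/2 = 11.275 kHz.
35.9 kHz mod fs = 13.35 kHz.
13.35 kHz > fs/2 = 11.275 kHz, folds to fs − 13.35 kHz = 9.2 kHz.
12.5 kHz > fs/2 = 11.275 kHz, folds to fs − 12.5 kHz = 10.05 kHz.
96.9 kHz mod fs = 6.7 kHz.
6.7 kHz ≤ fs/2 = 11.275 kHz, appears at 6.7 kHz.
38.4 kHz mod fs = 15.85 kHz.
15.85 kHz > fs/2 = 11.275 kHz, folds to fs − 15.85 kHz = 6.7 kHz.
Distinct values: {6.7 kHz, 9.2 kHz, 10.05 kHz}.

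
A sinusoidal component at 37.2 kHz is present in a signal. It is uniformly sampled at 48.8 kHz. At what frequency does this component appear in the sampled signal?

37.2 kHz > fs/2 = 24.4 kHz, folds to fs − 37.2 kHz = 11.6 kHz.

11.6 kHz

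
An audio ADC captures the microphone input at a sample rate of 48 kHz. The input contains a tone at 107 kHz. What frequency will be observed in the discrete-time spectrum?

107 kHz mod fs = 11 kHz.
11 kHz ≤ fs/2 = 24 kHz, appears at 11 kHz.

11 kHz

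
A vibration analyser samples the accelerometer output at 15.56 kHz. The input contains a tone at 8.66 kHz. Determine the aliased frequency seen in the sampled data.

8.66 kHz > fs/2 = 7.78 kHz, folds to fs − 8.66 kHz = 6.9 kHz.

6.9 kHz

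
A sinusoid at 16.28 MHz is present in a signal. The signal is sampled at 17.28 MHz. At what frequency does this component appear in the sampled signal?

16.28 MHz > fs/2 = 8.64 MHz, folds to fs − 16.28 MHz = 1 MHz.

1 MHz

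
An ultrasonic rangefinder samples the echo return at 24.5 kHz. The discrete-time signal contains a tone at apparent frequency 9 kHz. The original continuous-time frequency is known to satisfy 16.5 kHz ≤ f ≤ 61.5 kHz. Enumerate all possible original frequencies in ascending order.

33.5 kHz, 40 kHz, 58 kHz

Frequencies that alias to 9 kHz are k·fs ± 9 kHz for integer k ≥ 0.
k=0: 9 kHz.
k=1: 15.5 kHz, 33.5 kHz.
k=2: 40 kHz, 58 kHz.
k=3: 64.5 kHz, 82.5 kHz.
Within [16.5 kHz, 61.5 kHz]: 33.5 kHz, 40 kHz, 58 kHz.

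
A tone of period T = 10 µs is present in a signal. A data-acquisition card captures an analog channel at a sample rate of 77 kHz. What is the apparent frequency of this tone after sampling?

T = 10 µs → f = 1/T = 100 kHz.
100 kHz mod fs = 23 kHz.
23 kHz ≤ fs/2 = 38.5 kHz, appears at 23 kHz.

23 kHz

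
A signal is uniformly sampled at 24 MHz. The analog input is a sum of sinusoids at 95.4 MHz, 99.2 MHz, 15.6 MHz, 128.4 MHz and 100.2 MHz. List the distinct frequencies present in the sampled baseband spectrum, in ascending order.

0.6 MHz, 3.2 MHz, 4.2 MHz, 8.4 MHz

fs/2 = 12 MHz.
95.4 MHz mod fs = 23.4 MHz.
23.4 MHz > fs/2 = 12 MHz, folds to fs − 23.4 MHz = 0.6 MHz.
99.2 MHz mod fs = 3.2 MHz.
3.2 MHz ≤ fs/2 = 12 MHz, appears at 3.2 MHz.
15.6 MHz > fs/2 = 12 MHz, folds to fs − 15.6 MHz = 8.4 MHz.
128.4 MHz mod fs = 8.4 MHz.
8.4 MHz ≤ fs/2 = 12 MHz, appears at 8.4 MHz.
100.2 MHz mod fs = 4.2 MHz.
4.2 MHz ≤ fs/2 = 12 MHz, appears at 4.2 MHz.
Distinct values: {0.6 MHz, 3.2 MHz, 4.2 MHz, 8.4 MHz}.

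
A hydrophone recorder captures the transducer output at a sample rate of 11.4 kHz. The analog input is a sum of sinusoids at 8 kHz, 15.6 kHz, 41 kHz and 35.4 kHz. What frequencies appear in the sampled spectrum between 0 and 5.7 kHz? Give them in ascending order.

1.2 kHz, 3.4 kHz, 4.2 kHz, 4.6 kHz

fs/2 = 5.7 kHz.
8 kHz > fs/2 = 5.7 kHz, folds to fs − 8 kHz = 3.4 kHz.
15.6 kHz mod fs = 4.2 kHz.
4.2 kHz ≤ fs/2 = 5.7 kHz, appears at 4.2 kHz.
41 kHz mod fs = 6.8 kHz.
6.8 kHz > fs/2 = 5.7 kHz, folds to fs − 6.8 kHz = 4.6 kHz.
35.4 kHz mod fs = 1.2 kHz.
1.2 kHz ≤ fs/2 = 5.7 kHz, appears at 1.2 kHz.
Distinct values: {1.2 kHz, 3.4 kHz, 4.2 kHz, 4.6 kHz}.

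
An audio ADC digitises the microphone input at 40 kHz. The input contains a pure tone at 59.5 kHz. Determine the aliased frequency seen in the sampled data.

19.5 kHz

59.5 kHz mod fs = 19.5 kHz.
19.5 kHz ≤ fs/2 = 20 kHz, appears at 19.5 kHz.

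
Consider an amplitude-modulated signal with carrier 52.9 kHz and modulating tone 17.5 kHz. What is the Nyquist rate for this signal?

AM sidebands sit at fc ± fm = 35.4 kHz and 70.4 kHz.
Highest-frequency component: 70.4 kHz.
Nyquist rate = 2 × 70.4 kHz = 140.8 kHz.

140.8 kHz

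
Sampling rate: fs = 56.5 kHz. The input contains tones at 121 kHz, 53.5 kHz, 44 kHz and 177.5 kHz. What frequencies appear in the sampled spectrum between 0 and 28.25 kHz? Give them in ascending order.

fs/2 = 28.25 kHz.
121 kHz mod fs = 8 kHz.
8 kHz ≤ fs/2 = 28.25 kHz, appears at 8 kHz.
53.5 kHz > fs/2 = 28.25 kHz, folds to fs − 53.5 kHz = 3 kHz.
44 kHz > fs/2 = 28.25 kHz, folds to fs − 44 kHz = 12.5 kHz.
177.5 kHz mod fs = 8 kHz.
8 kHz ≤ fs/2 = 28.25 kHz, appears at 8 kHz.
Distinct values: {3 kHz, 8 kHz, 12.5 kHz}.

3 kHz, 8 kHz, 12.5 kHz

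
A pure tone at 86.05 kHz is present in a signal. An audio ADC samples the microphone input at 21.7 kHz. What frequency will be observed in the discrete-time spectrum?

86.05 kHz mod fs = 20.95 kHz.
20.95 kHz > fs/2 = 10.85 kHz, folds to fs − 20.95 kHz = 0.75 kHz.

0.75 kHz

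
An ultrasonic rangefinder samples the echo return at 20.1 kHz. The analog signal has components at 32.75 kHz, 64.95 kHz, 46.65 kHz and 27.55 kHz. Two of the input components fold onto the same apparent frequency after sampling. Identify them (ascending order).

fs/2 = 10.05 kHz.
32.75 kHz mod fs = 12.65 kHz.
12.65 kHz > fs/2 = 10.05 kHz, folds to fs − 12.65 kHz = 7.45 kHz.
64.95 kHz mod fs = 4.65 kHz.
4.65 kHz ≤ fs/2 = 10.05 kHz, appears at 4.65 kHz.
46.65 kHz mod fs = 6.45 kHz.
6.45 kHz ≤ fs/2 = 10.05 kHz, appears at 6.45 kHz.
27.55 kHz mod fs = 7.45 kHz.
7.45 kHz ≤ fs/2 = 10.05 kHz, appears at 7.45 kHz.
27.55 kHz and 32.75 kHz both map to 7.45 kHz.

27.55 kHz, 32.75 kHz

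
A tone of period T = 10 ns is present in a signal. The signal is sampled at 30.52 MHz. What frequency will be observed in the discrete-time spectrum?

8.44 MHz

T = 10 ns → f = 1/T = 100 MHz.
100 MHz mod fs = 8.44 MHz.
8.44 MHz ≤ fs/2 = 15.26 MHz, appears at 8.44 MHz.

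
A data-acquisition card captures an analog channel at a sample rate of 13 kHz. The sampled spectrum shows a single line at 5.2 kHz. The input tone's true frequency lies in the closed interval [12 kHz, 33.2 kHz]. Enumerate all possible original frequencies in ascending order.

18.2 kHz, 20.8 kHz, 31.2 kHz

Frequencies that alias to 5.2 kHz are k·fs ± 5.2 kHz for integer k ≥ 0.
k=0: 5.2 kHz.
k=1: 7.8 kHz, 18.2 kHz.
k=2: 20.8 kHz, 31.2 kHz.
k=3: 33.8 kHz, 44.2 kHz.
Within [12 kHz, 33.2 kHz]: 18.2 kHz, 20.8 kHz, 31.2 kHz.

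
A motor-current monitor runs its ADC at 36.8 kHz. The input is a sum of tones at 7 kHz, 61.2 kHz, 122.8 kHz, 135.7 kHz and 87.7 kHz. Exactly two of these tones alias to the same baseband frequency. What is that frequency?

fs/2 = 18.4 kHz.
7 kHz ≤ fs/2 = 18.4 kHz, passes unchanged.
61.2 kHz mod fs = 24.4 kHz.
24.4 kHz > fs/2 = 18.4 kHz, folds to fs − 24.4 kHz = 12.4 kHz.
122.8 kHz mod fs = 12.4 kHz.
12.4 kHz ≤ fs/2 = 18.4 kHz, appears at 12.4 kHz.
135.7 kHz mod fs = 25.3 kHz.
25.3 kHz > fs/2 = 18.4 kHz, folds to fs − 25.3 kHz = 11.5 kHz.
87.7 kHz mod fs = 14.1 kHz.
14.1 kHz ≤ fs/2 = 18.4 kHz, appears at 14.1 kHz.
61.2 kHz and 122.8 kHz both map to 12.4 kHz.

12.4 kHz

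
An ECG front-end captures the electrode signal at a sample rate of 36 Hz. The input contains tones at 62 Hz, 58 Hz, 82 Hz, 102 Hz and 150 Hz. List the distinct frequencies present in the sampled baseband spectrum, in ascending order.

fs/2 = 18 Hz.
62 Hz mod fs = 26 Hz.
26 Hz > fs/2 = 18 Hz, folds to fs − 26 Hz = 10 Hz.
58 Hz mod fs = 22 Hz.
22 Hz > fs/2 = 18 Hz, folds to fs − 22 Hz = 14 Hz.
82 Hz mod fs = 10 Hz.
10 Hz ≤ fs/2 = 18 Hz, appears at 10 Hz.
102 Hz mod fs = 30 Hz.
30 Hz > fs/2 = 18 Hz, folds to fs − 30 Hz = 6 Hz.
150 Hz mod fs = 6 Hz.
6 Hz ≤ fs/2 = 18 Hz, appears at 6 Hz.
Distinct values: {6 Hz, 10 Hz, 14 Hz}.

6 Hz, 10 Hz, 14 Hz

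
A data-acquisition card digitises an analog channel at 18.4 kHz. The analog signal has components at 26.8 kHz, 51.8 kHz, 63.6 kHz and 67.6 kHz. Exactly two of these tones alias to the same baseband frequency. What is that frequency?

fs/2 = 9.2 kHz.
26.8 kHz mod fs = 8.4 kHz.
8.4 kHz ≤ fs/2 = 9.2 kHz, appears at 8.4 kHz.
51.8 kHz mod fs = 15 kHz.
15 kHz > fs/2 = 9.2 kHz, folds to fs − 15 kHz = 3.4 kHz.
63.6 kHz mod fs = 8.4 kHz.
8.4 kHz ≤ fs/2 = 9.2 kHz, appears at 8.4 kHz.
67.6 kHz mod fs = 12.4 kHz.
12.4 kHz > fs/2 = 9.2 kHz, folds to fs − 12.4 kHz = 6 kHz.
26.8 kHz and 63.6 kHz both map to 8.4 kHz.

8.4 kHz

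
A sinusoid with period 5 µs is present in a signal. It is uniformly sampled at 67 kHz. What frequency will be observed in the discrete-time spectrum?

1 kHz

T = 5 µs → f = 1/T = 200 kHz.
200 kHz mod fs = 66 kHz.
66 kHz > fs/2 = 33.5 kHz, folds to fs − 66 kHz = 1 kHz.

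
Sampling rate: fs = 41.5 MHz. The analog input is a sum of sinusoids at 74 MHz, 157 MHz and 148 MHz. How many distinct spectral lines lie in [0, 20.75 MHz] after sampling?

fs/2 = 20.75 MHz.
74 MHz mod fs = 32.5 MHz.
32.5 MHz > fs/2 = 20.75 MHz, folds to fs − 32.5 MHz = 9 MHz.
157 MHz mod fs = 32.5 MHz.
32.5 MHz > fs/2 = 20.75 MHz, folds to fs − 32.5 MHz = 9 MHz.
148 MHz mod fs = 23.5 MHz.
23.5 MHz > fs/2 = 20.75 MHz, folds to fs − 23.5 MHz = 18 MHz.
Distinct values: {9 MHz, 18 MHz} → 2.

2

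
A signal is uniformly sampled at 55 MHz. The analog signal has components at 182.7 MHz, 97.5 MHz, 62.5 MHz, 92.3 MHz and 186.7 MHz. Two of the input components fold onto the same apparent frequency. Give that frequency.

fs/2 = 27.5 MHz.
182.7 MHz mod fs = 17.7 MHz.
17.7 MHz ≤ fs/2 = 27.5 MHz, appears at 17.7 MHz.
97.5 MHz mod fs = 42.5 MHz.
42.5 MHz > fs/2 = 27.5 MHz, folds to fs − 42.5 MHz = 12.5 MHz.
62.5 MHz mod fs = 7.5 MHz.
7.5 MHz ≤ fs/2 = 27.5 MHz, appears at 7.5 MHz.
92.3 MHz mod fs = 37.3 MHz.
37.3 MHz > fs/2 = 27.5 MHz, folds to fs − 37.3 MHz = 17.7 MHz.
186.7 MHz mod fs = 21.7 MHz.
21.7 MHz ≤ fs/2 = 27.5 MHz, appears at 21.7 MHz.
92.3 MHz and 182.7 MHz both map to 17.7 MHz.

17.7 MHz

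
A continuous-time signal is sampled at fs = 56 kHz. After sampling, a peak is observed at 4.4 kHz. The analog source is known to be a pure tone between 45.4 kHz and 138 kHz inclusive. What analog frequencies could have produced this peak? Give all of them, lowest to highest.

Frequencies that alias to 4.4 kHz are k·fs ± 4.4 kHz for integer k ≥ 0.
k=0: 4.4 kHz.
k=1: 51.6 kHz, 60.4 kHz.
k=2: 107.6 kHz, 116.4 kHz.
k=3: 163.6 kHz, 172.4 kHz.
Within [45.4 kHz, 138 kHz]: 51.6 kHz, 60.4 kHz, 107.6 kHz, 116.4 kHz.

51.6 kHz, 60.4 kHz, 107.6 kHz, 116.4 kHz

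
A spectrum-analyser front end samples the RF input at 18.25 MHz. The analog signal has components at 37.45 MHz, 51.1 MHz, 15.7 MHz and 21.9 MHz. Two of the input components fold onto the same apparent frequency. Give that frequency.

fs/2 = 9.125 MHz.
37.45 MHz mod fs = 0.95 MHz.
0.95 MHz ≤ fs/2 = 9.125 MHz, appears at 0.95 MHz.
51.1 MHz mod fs = 14.6 MHz.
14.6 MHz > fs/2 = 9.125 MHz, folds to fs − 14.6 MHz = 3.65 MHz.
15.7 MHz > fs/2 = 9.125 MHz, folds to fs − 15.7 MHz = 2.55 MHz.
21.9 MHz mod fs = 3.65 MHz.
3.65 MHz ≤ fs/2 = 9.125 MHz, appears at 3.65 MHz.
21.9 MHz and 51.1 MHz both map to 3.65 MHz.

3.65 MHz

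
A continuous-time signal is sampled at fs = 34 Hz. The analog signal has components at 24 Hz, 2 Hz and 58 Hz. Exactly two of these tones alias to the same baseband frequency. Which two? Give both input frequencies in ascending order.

fs/2 = 17 Hz.
24 Hz > fs/2 = 17 Hz, folds to fs − 24 Hz = 10 Hz.
2 Hz ≤ fs/2 = 17 Hz, passes unchanged.
58 Hz mod fs = 24 Hz.
24 Hz > fs/2 = 17 Hz, folds to fs − 24 Hz = 10 Hz.
24 Hz and 58 Hz both map to 10 Hz.

24 Hz, 58 Hz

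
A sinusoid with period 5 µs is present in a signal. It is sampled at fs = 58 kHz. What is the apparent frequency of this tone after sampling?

26 kHz

T = 5 µs → f = 1/T = 200 kHz.
200 kHz mod fs = 26 kHz.
26 kHz ≤ fs/2 = 29 kHz, appears at 26 kHz.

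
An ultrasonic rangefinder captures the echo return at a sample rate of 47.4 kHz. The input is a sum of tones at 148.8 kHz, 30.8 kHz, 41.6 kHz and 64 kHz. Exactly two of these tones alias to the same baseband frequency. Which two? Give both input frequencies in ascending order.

30.8 kHz, 64 kHz

fs/2 = 23.7 kHz.
148.8 kHz mod fs = 6.6 kHz.
6.6 kHz ≤ fs/2 = 23.7 kHz, appears at 6.6 kHz.
30.8 kHz > fs/2 = 23.7 kHz, folds to fs − 30.8 kHz = 16.6 kHz.
41.6 kHz > fs/2 = 23.7 kHz, folds to fs − 41.6 kHz = 5.8 kHz.
64 kHz mod fs = 16.6 kHz.
16.6 kHz ≤ fs/2 = 23.7 kHz, appears at 16.6 kHz.
30.8 kHz and 64 kHz both map to 16.6 kHz.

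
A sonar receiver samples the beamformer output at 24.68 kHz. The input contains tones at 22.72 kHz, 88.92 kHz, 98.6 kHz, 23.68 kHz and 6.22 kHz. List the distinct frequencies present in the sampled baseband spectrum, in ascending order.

0.12 kHz, 1 kHz, 1.96 kHz, 6.22 kHz, 9.8 kHz

fs/2 = 12.34 kHz.
22.72 kHz > fs/2 = 12.34 kHz, folds to fs − 22.72 kHz = 1.96 kHz.
88.92 kHz mod fs = 14.88 kHz.
14.88 kHz > fs/2 = 12.34 kHz, folds to fs − 14.88 kHz = 9.8 kHz.
98.6 kHz mod fs = 24.56 kHz.
24.56 kHz > fs/2 = 12.34 kHz, folds to fs − 24.56 kHz = 0.12 kHz.
23.68 kHz > fs/2 = 12.34 kHz, folds to fs − 23.68 kHz = 1 kHz.
6.22 kHz ≤ fs/2 = 12.34 kHz, passes unchanged.
Distinct values: {0.12 kHz, 1 kHz, 1.96 kHz, 6.22 kHz, 9.8 kHz}.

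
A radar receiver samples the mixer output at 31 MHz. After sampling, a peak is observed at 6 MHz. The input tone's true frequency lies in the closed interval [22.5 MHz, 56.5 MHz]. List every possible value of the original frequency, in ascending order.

Frequencies that alias to 6 MHz are k·fs ± 6 MHz for integer k ≥ 0.
k=0: 6 MHz.
k=1: 25 MHz, 37 MHz.
k=2: 56 MHz, 68 MHz.
k=3: 87 MHz, 99 MHz.
Within [22.5 MHz, 56.5 MHz]: 25 MHz, 37 MHz, 56 MHz.

25 MHz, 37 MHz, 56 MHz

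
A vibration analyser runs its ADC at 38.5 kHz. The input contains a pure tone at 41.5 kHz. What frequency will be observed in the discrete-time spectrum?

3 kHz

41.5 kHz mod fs = 3 kHz.
3 kHz ≤ fs/2 = 19.25 kHz, appears at 3 kHz.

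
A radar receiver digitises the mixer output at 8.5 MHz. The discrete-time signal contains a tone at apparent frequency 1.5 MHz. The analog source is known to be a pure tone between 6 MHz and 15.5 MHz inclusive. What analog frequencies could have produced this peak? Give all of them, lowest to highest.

7 MHz, 10 MHz, 15.5 MHz

Frequencies that alias to 1.5 MHz are k·fs ± 1.5 MHz for integer k ≥ 0.
k=0: 1.5 MHz.
k=1: 7 MHz, 10 MHz.
k=2: 15.5 MHz, 18.5 MHz.
k=3: 24 MHz, 27 MHz.
Within [6 MHz, 15.5 MHz]: 7 MHz, 10 MHz, 15.5 MHz.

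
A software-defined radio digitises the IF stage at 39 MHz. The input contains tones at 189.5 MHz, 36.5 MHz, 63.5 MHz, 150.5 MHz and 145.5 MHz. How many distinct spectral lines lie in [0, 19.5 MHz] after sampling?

fs/2 = 19.5 MHz.
189.5 MHz mod fs = 33.5 MHz.
33.5 MHz > fs/2 = 19.5 MHz, folds to fs − 33.5 MHz = 5.5 MHz.
36.5 MHz > fs/2 = 19.5 MHz, folds to fs − 36.5 MHz = 2.5 MHz.
63.5 MHz mod fs = 24.5 MHz.
24.5 MHz > fs/2 = 19.5 MHz, folds to fs − 24.5 MHz = 14.5 MHz.
150.5 MHz mod fs = 33.5 MHz.
33.5 MHz > fs/2 = 19.5 MHz, folds to fs − 33.5 MHz = 5.5 MHz.
145.5 MHz mod fs = 28.5 MHz.
28.5 MHz > fs/2 = 19.5 MHz, folds to fs − 28.5 MHz = 10.5 MHz.
Distinct values: {2.5 MHz, 5.5 MHz, 10.5 MHz, 14.5 MHz} → 4.

4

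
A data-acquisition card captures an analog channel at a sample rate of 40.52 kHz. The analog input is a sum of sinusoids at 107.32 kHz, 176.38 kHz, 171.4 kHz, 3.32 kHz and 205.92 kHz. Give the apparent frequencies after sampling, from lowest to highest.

3.32 kHz, 9.32 kHz, 14.24 kHz, 14.3 kHz

fs/2 = 20.26 kHz.
107.32 kHz mod fs = 26.28 kHz.
26.28 kHz > fs/2 = 20.26 kHz, folds to fs − 26.28 kHz = 14.24 kHz.
176.38 kHz mod fs = 14.3 kHz.
14.3 kHz ≤ fs/2 = 20.26 kHz, appears at 14.3 kHz.
171.4 kHz mod fs = 9.32 kHz.
9.32 kHz ≤ fs/2 = 20.26 kHz, appears at 9.32 kHz.
3.32 kHz ≤ fs/2 = 20.26 kHz, passes unchanged.
205.92 kHz mod fs = 3.32 kHz.
3.32 kHz ≤ fs/2 = 20.26 kHz, appears at 3.32 kHz.
Distinct values: {3.32 kHz, 9.32 kHz, 14.24 kHz, 14.3 kHz}.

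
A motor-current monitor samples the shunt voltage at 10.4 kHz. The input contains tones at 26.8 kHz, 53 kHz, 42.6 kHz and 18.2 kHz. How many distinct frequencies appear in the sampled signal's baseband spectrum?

3

fs/2 = 5.2 kHz.
26.8 kHz mod fs = 6 kHz.
6 kHz > fs/2 = 5.2 kHz, folds to fs − 6 kHz = 4.4 kHz.
53 kHz mod fs = 1 kHz.
1 kHz ≤ fs/2 = 5.2 kHz, appears at 1 kHz.
42.6 kHz mod fs = 1 kHz.
1 kHz ≤ fs/2 = 5.2 kHz, appears at 1 kHz.
18.2 kHz mod fs = 7.8 kHz.
7.8 kHz > fs/2 = 5.2 kHz, folds to fs − 7.8 kHz = 2.6 kHz.
Distinct values: {1 kHz, 2.6 kHz, 4.4 kHz} → 3.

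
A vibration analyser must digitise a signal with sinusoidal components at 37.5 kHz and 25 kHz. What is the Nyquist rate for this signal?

75 kHz

Highest-frequency component: 37.5 kHz.
Nyquist rate = 2 × 37.5 kHz = 75 kHz.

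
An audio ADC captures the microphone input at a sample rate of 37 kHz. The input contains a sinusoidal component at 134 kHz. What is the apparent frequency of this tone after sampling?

134 kHz mod fs = 23 kHz.
23 kHz > fs/2 = 18.5 kHz, folds to fs − 23 kHz = 14 kHz.

14 kHz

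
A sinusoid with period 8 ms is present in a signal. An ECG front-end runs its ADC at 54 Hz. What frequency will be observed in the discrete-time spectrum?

T = 8 ms → f = 1/T = 125 Hz.
125 Hz mod fs = 17 Hz.
17 Hz ≤ fs/2 = 27 Hz, appears at 17 Hz.

17 Hz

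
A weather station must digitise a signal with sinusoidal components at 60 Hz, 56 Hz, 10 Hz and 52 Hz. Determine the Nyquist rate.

120 Hz

Highest-frequency component: 60 Hz.
Nyquist rate = 2 × 60 Hz = 120 Hz.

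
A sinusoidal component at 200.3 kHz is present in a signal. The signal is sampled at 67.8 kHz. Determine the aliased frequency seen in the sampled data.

3.1 kHz

200.3 kHz mod fs = 64.7 kHz.
64.7 kHz > fs/2 = 33.9 kHz, folds to fs − 64.7 kHz = 3.1 kHz.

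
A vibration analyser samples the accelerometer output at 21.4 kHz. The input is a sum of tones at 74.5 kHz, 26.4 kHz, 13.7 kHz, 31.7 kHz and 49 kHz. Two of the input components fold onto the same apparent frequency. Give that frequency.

fs/2 = 10.7 kHz.
74.5 kHz mod fs = 10.3 kHz.
10.3 kHz ≤ fs/2 = 10.7 kHz, appears at 10.3 kHz.
26.4 kHz mod fs = 5 kHz.
5 kHz ≤ fs/2 = 10.7 kHz, appears at 5 kHz.
13.7 kHz > fs/2 = 10.7 kHz, folds to fs − 13.7 kHz = 7.7 kHz.
31.7 kHz mod fs = 10.3 kHz.
10.3 kHz ≤ fs/2 = 10.7 kHz, appears at 10.3 kHz.
49 kHz mod fs = 6.2 kHz.
6.2 kHz ≤ fs/2 = 10.7 kHz, appears at 6.2 kHz.
31.7 kHz and 74.5 kHz both map to 10.3 kHz.

10.3 kHz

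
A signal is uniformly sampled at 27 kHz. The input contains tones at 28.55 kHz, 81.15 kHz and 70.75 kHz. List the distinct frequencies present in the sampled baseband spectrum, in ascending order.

fs/2 = 13.5 kHz.
28.55 kHz mod fs = 1.55 kHz.
1.55 kHz ≤ fs/2 = 13.5 kHz, appears at 1.55 kHz.
81.15 kHz mod fs = 0.15 kHz.
0.15 kHz ≤ fs/2 = 13.5 kHz, appears at 0.15 kHz.
70.75 kHz mod fs = 16.75 kHz.
16.75 kHz > fs/2 = 13.5 kHz, folds to fs − 16.75 kHz = 10.25 kHz.
Distinct values: {0.15 kHz, 1.55 kHz, 10.25 kHz}.

0.15 kHz, 1.55 kHz, 10.25 kHz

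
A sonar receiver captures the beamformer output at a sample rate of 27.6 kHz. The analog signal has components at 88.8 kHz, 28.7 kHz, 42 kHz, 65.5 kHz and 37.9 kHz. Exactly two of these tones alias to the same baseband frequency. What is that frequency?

fs/2 = 13.8 kHz.
88.8 kHz mod fs = 6 kHz.
6 kHz ≤ fs/2 = 13.8 kHz, appears at 6 kHz.
28.7 kHz mod fs = 1.1 kHz.
1.1 kHz ≤ fs/2 = 13.8 kHz, appears at 1.1 kHz.
42 kHz mod fs = 14.4 kHz.
14.4 kHz > fs/2 = 13.8 kHz, folds to fs − 14.4 kHz = 13.2 kHz.
65.5 kHz mod fs = 10.3 kHz.
10.3 kHz ≤ fs/2 = 13.8 kHz, appears at 10.3 kHz.
37.9 kHz mod fs = 10.3 kHz.
10.3 kHz ≤ fs/2 = 13.8 kHz, appears at 10.3 kHz.
37.9 kHz and 65.5 kHz both map to 10.3 kHz.

10.3 kHz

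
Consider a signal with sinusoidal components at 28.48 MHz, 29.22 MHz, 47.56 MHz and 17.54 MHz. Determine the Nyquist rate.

Highest-frequency component: 47.56 MHz.
Nyquist rate = 2 × 47.56 MHz = 95.12 MHz.

95.12 MHz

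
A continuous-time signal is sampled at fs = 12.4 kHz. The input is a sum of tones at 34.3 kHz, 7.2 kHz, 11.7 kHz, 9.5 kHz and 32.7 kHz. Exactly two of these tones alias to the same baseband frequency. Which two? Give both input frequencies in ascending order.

9.5 kHz, 34.3 kHz

fs/2 = 6.2 kHz.
34.3 kHz mod fs = 9.5 kHz.
9.5 kHz > fs/2 = 6.2 kHz, folds to fs − 9.5 kHz = 2.9 kHz.
7.2 kHz > fs/2 = 6.2 kHz, folds to fs − 7.2 kHz = 5.2 kHz.
11.7 kHz > fs/2 = 6.2 kHz, folds to fs − 11.7 kHz = 0.7 kHz.
9.5 kHz > fs/2 = 6.2 kHz, folds to fs − 9.5 kHz = 2.9 kHz.
32.7 kHz mod fs = 7.9 kHz.
7.9 kHz > fs/2 = 6.2 kHz, folds to fs − 7.9 kHz = 4.5 kHz.
9.5 kHz and 34.3 kHz both map to 2.9 kHz.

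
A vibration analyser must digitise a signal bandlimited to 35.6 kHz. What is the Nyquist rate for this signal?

71.2 kHz

Nyquist rate = 2 × 35.6 kHz = 71.2 kHz.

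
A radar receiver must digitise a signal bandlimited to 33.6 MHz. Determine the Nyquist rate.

67.2 MHz

Nyquist rate = 2 × 33.6 MHz = 67.2 MHz.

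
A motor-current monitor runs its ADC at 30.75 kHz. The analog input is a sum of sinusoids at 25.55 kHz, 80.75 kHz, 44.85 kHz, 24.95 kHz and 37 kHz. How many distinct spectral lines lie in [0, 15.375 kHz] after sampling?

5

fs/2 = 15.375 kHz.
25.55 kHz > fs/2 = 15.375 kHz, folds to fs − 25.55 kHz = 5.2 kHz.
80.75 kHz mod fs = 19.25 kHz.
19.25 kHz > fs/2 = 15.375 kHz, folds to fs − 19.25 kHz = 11.5 kHz.
44.85 kHz mod fs = 14.1 kHz.
14.1 kHz ≤ fs/2 = 15.375 kHz, appears at 14.1 kHz.
24.95 kHz > fs/2 = 15.375 kHz, folds to fs − 24.95 kHz = 5.8 kHz.
37 kHz mod fs = 6.25 kHz.
6.25 kHz ≤ fs/2 = 15.375 kHz, appears at 6.25 kHz.
Distinct values: {5.2 kHz, 5.8 kHz, 6.25 kHz, 11.5 kHz, 14.1 kHz} → 5.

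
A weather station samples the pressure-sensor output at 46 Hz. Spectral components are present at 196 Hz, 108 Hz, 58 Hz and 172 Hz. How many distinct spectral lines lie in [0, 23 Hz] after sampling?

fs/2 = 23 Hz.
196 Hz mod fs = 12 Hz.
12 Hz ≤ fs/2 = 23 Hz, appears at 12 Hz.
108 Hz mod fs = 16 Hz.
16 Hz ≤ fs/2 = 23 Hz, appears at 16 Hz.
58 Hz mod fs = 12 Hz.
12 Hz ≤ fs/2 = 23 Hz, appears at 12 Hz.
172 Hz mod fs = 34 Hz.
34 Hz > fs/2 = 23 Hz, folds to fs − 34 Hz = 12 Hz.
Distinct values: {12 Hz, 16 Hz} → 2.

2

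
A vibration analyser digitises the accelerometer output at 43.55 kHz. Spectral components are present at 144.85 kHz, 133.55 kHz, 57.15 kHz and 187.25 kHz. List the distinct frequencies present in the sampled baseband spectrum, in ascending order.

2.9 kHz, 13.05 kHz, 13.6 kHz, 14.2 kHz

fs/2 = 21.775 kHz.
144.85 kHz mod fs = 14.2 kHz.
14.2 kHz ≤ fs/2 = 21.775 kHz, appears at 14.2 kHz.
133.55 kHz mod fs = 2.9 kHz.
2.9 kHz ≤ fs/2 = 21.775 kHz, appears at 2.9 kHz.
57.15 kHz mod fs = 13.6 kHz.
13.6 kHz ≤ fs/2 = 21.775 kHz, appears at 13.6 kHz.
187.25 kHz mod fs = 13.05 kHz.
13.05 kHz ≤ fs/2 = 21.775 kHz, appears at 13.05 kHz.
Distinct values: {2.9 kHz, 13.05 kHz, 13.6 kHz, 14.2 kHz}.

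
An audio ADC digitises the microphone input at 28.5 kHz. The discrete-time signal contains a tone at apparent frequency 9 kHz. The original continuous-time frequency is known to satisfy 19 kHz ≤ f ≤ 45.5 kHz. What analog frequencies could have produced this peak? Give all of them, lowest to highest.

Frequencies that alias to 9 kHz are k·fs ± 9 kHz for integer k ≥ 0.
k=0: 9 kHz.
k=1: 19.5 kHz, 37.5 kHz.
k=2: 48 kHz, 66 kHz.
Within [19 kHz, 45.5 kHz]: 19.5 kHz, 37.5 kHz.

19.5 kHz, 37.5 kHz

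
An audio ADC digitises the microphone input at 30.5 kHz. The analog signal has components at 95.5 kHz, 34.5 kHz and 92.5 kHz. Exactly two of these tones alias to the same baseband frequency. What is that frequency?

4 kHz

fs/2 = 15.25 kHz.
95.5 kHz mod fs = 4 kHz.
4 kHz ≤ fs/2 = 15.25 kHz, appears at 4 kHz.
34.5 kHz mod fs = 4 kHz.
4 kHz ≤ fs/2 = 15.25 kHz, appears at 4 kHz.
92.5 kHz mod fs = 1 kHz.
1 kHz ≤ fs/2 = 15.25 kHz, appears at 1 kHz.
34.5 kHz and 95.5 kHz both map to 4 kHz.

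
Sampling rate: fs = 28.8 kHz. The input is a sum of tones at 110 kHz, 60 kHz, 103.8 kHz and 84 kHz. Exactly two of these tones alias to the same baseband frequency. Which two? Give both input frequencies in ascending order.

60 kHz, 84 kHz

fs/2 = 14.4 kHz.
110 kHz mod fs = 23.6 kHz.
23.6 kHz > fs/2 = 14.4 kHz, folds to fs − 23.6 kHz = 5.2 kHz.
60 kHz mod fs = 2.4 kHz.
2.4 kHz ≤ fs/2 = 14.4 kHz, appears at 2.4 kHz.
103.8 kHz mod fs = 17.4 kHz.
17.4 kHz > fs/2 = 14.4 kHz, folds to fs − 17.4 kHz = 11.4 kHz.
84 kHz mod fs = 26.4 kHz.
26.4 kHz > fs/2 = 14.4 kHz, folds to fs − 26.4 kHz = 2.4 kHz.
60 kHz and 84 kHz both map to 2.4 kHz.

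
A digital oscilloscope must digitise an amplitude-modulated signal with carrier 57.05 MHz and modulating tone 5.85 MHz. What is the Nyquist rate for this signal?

125.8 MHz

AM sidebands sit at fc ± fm = 51.2 MHz and 62.9 MHz.
Highest-frequency component: 62.9 MHz.
Nyquist rate = 2 × 62.9 MHz = 125.8 MHz.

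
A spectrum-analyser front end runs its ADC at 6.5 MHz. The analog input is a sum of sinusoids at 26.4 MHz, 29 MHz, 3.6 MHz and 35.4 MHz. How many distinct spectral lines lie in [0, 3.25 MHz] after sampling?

3

fs/2 = 3.25 MHz.
26.4 MHz mod fs = 0.4 MHz.
0.4 MHz ≤ fs/2 = 3.25 MHz, appears at 0.4 MHz.
29 MHz mod fs = 3 MHz.
3 MHz ≤ fs/2 = 3.25 MHz, appears at 3 MHz.
3.6 MHz > fs/2 = 3.25 MHz, folds to fs − 3.6 MHz = 2.9 MHz.
35.4 MHz mod fs = 2.9 MHz.
2.9 MHz ≤ fs/2 = 3.25 MHz, appears at 2.9 MHz.
Distinct values: {0.4 MHz, 2.9 MHz, 3 MHz} → 3.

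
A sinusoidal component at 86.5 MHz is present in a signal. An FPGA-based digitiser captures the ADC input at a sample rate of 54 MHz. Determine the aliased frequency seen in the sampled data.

86.5 MHz mod fs = 32.5 MHz.
32.5 MHz > fs/2 = 27 MHz, folds to fs − 32.5 MHz = 21.5 MHz.

21.5 MHz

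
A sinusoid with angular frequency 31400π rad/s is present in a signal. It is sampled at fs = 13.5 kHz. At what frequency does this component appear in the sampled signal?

2.2 kHz

ω = 31400π rad/s → f = ω/(2π) = 15700 Hz = 15.7 kHz.
15.7 kHz mod fs = 2.2 kHz.
2.2 kHz ≤ fs/2 = 6.75 kHz, appears at 2.2 kHz.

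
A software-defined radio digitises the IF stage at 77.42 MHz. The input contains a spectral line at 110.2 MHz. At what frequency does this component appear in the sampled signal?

32.78 MHz

110.2 MHz mod fs = 32.78 MHz.
32.78 MHz ≤ fs/2 = 38.71 MHz, appears at 32.78 MHz.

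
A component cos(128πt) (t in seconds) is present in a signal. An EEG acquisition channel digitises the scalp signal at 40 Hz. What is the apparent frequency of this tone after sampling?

16 Hz

ω = 128π rad/s → f = ω/(2π) = 64 Hz.
64 Hz mod fs = 24 Hz.
24 Hz > fs/2 = 20 Hz, folds to fs − 24 Hz = 16 Hz.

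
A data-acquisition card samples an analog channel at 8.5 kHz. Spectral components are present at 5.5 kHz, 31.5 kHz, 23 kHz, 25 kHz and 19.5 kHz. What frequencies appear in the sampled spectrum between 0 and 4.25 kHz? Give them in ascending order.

fs/2 = 4.25 kHz.
5.5 kHz > fs/2 = 4.25 kHz, folds to fs − 5.5 kHz = 3 kHz.
31.5 kHz mod fs = 6 kHz.
6 kHz > fs/2 = 4.25 kHz, folds to fs − 6 kHz = 2.5 kHz.
23 kHz mod fs = 6 kHz.
6 kHz > fs/2 = 4.25 kHz, folds to fs − 6 kHz = 2.5 kHz.
25 kHz mod fs = 8 kHz.
8 kHz > fs/2 = 4.25 kHz, folds to fs − 8 kHz = 0.5 kHz.
19.5 kHz mod fs = 2.5 kHz.
2.5 kHz ≤ fs/2 = 4.25 kHz, appears at 2.5 kHz.
Distinct values: {0.5 kHz, 2.5 kHz, 3 kHz}.

0.5 kHz, 2.5 kHz, 3 kHz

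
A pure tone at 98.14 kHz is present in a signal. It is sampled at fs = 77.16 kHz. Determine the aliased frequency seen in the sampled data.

20.98 kHz

98.14 kHz mod fs = 20.98 kHz.
20.98 kHz ≤ fs/2 = 38.58 kHz, appears at 20.98 kHz.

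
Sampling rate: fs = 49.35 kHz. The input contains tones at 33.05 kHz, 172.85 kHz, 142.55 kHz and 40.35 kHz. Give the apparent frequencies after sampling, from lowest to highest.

fs/2 = 24.675 kHz.
33.05 kHz > fs/2 = 24.675 kHz, folds to fs − 33.05 kHz = 16.3 kHz.
172.85 kHz mod fs = 24.8 kHz.
24.8 kHz > fs/2 = 24.675 kHz, folds to fs − 24.8 kHz = 24.55 kHz.
142.55 kHz mod fs = 43.85 kHz.
43.85 kHz > fs/2 = 24.675 kHz, folds to fs − 43.85 kHz = 5.5 kHz.
40.35 kHz > fs/2 = 24.675 kHz, folds to fs − 40.35 kHz = 9 kHz.
Distinct values: {5.5 kHz, 9 kHz, 16.3 kHz, 24.55 kHz}.

5.5 kHz, 9 kHz, 16.3 kHz, 24.55 kHz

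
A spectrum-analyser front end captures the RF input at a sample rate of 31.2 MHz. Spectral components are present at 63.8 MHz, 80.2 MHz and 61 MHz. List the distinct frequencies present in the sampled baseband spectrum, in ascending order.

1.4 MHz, 13.4 MHz

fs/2 = 15.6 MHz.
63.8 MHz mod fs = 1.4 MHz.
1.4 MHz ≤ fs/2 = 15.6 MHz, appears at 1.4 MHz.
80.2 MHz mod fs = 17.8 MHz.
17.8 MHz > fs/2 = 15.6 MHz, folds to fs − 17.8 MHz = 13.4 MHz.
61 MHz mod fs = 29.8 MHz.
29.8 MHz > fs/2 = 15.6 MHz, folds to fs − 29.8 MHz = 1.4 MHz.
Distinct values: {1.4 MHz, 13.4 MHz}.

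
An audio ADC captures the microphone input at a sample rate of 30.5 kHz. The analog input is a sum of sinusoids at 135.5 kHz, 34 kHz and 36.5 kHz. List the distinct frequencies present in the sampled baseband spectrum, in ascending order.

3.5 kHz, 6 kHz, 13.5 kHz

fs/2 = 15.25 kHz.
135.5 kHz mod fs = 13.5 kHz.
13.5 kHz ≤ fs/2 = 15.25 kHz, appears at 13.5 kHz.
34 kHz mod fs = 3.5 kHz.
3.5 kHz ≤ fs/2 = 15.25 kHz, appears at 3.5 kHz.
36.5 kHz mod fs = 6 kHz.
6 kHz ≤ fs/2 = 15.25 kHz, appears at 6 kHz.
Distinct values: {3.5 kHz, 6 kHz, 13.5 kHz}.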